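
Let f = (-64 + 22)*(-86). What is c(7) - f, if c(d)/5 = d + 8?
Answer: -3537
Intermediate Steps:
c(d) = 40 + 5*d (c(d) = 5*(d + 8) = 5*(8 + d) = 40 + 5*d)
f = 3612 (f = -42*(-86) = 3612)
c(7) - f = (40 + 5*7) - 1*3612 = (40 + 35) - 3612 = 75 - 3612 = -3537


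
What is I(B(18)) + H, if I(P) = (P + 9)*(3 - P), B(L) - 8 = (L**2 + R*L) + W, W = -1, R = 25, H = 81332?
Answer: -533288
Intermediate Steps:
B(L) = 7 + L**2 + 25*L (B(L) = 8 + ((L**2 + 25*L) - 1) = 8 + (-1 + L**2 + 25*L) = 7 + L**2 + 25*L)
I(P) = (3 - P)*(9 + P) (I(P) = (9 + P)*(3 - P) = (3 - P)*(9 + P))
I(B(18)) + H = (27 - (7 + 18**2 + 25*18)**2 - 6*(7 + 18**2 + 25*18)) + 81332 = (27 - (7 + 324 + 450)**2 - 6*(7 + 324 + 450)) + 81332 = (27 - 1*781**2 - 6*781) + 81332 = (27 - 1*609961 - 4686) + 81332 = (27 - 609961 - 4686) + 81332 = -614620 + 81332 = -533288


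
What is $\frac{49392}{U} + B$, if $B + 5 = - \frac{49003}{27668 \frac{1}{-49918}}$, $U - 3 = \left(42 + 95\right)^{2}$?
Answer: $\frac{5739694368183}{64922962} \approx 88408.0$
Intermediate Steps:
$U = 18772$ ($U = 3 + \left(42 + 95\right)^{2} = 3 + 137^{2} = 3 + 18769 = 18772$)
$B = \frac{1222996707}{13834}$ ($B = -5 - \frac{49003}{27668 \frac{1}{-49918}} = -5 - \frac{49003}{27668 \left(- \frac{1}{49918}\right)} = -5 - \frac{49003}{- \frac{13834}{24959}} = -5 - - \frac{1223065877}{13834} = -5 + \frac{1223065877}{13834} = \frac{1222996707}{13834} \approx 88405.0$)
$\frac{49392}{U} + B = \frac{49392}{18772} + \frac{1222996707}{13834} = 49392 \cdot \frac{1}{18772} + \frac{1222996707}{13834} = \frac{12348}{4693} + \frac{1222996707}{13834} = \frac{5739694368183}{64922962}$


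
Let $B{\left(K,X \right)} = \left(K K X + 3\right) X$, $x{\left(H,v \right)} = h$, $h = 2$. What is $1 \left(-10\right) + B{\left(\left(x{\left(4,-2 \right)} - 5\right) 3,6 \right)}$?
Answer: $2924$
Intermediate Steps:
$x{\left(H,v \right)} = 2$
$B{\left(K,X \right)} = X \left(3 + X K^{2}\right)$ ($B{\left(K,X \right)} = \left(K^{2} X + 3\right) X = \left(X K^{2} + 3\right) X = \left(3 + X K^{2}\right) X = X \left(3 + X K^{2}\right)$)
$1 \left(-10\right) + B{\left(\left(x{\left(4,-2 \right)} - 5\right) 3,6 \right)} = 1 \left(-10\right) + 6 \left(3 + 6 \left(\left(2 - 5\right) 3\right)^{2}\right) = -10 + 6 \left(3 + 6 \left(\left(-3\right) 3\right)^{2}\right) = -10 + 6 \left(3 + 6 \left(-9\right)^{2}\right) = -10 + 6 \left(3 + 6 \cdot 81\right) = -10 + 6 \left(3 + 486\right) = -10 + 6 \cdot 489 = -10 + 2934 = 2924$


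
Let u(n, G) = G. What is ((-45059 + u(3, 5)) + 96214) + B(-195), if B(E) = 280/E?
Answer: 1995184/39 ≈ 51159.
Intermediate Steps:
((-45059 + u(3, 5)) + 96214) + B(-195) = ((-45059 + 5) + 96214) + 280/(-195) = (-45054 + 96214) + 280*(-1/195) = 51160 - 56/39 = 1995184/39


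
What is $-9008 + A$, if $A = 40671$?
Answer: $31663$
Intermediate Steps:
$-9008 + A = -9008 + 40671 = 31663$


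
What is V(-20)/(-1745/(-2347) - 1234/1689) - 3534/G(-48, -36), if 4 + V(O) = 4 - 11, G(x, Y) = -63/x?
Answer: -181214161/51107 ≈ -3545.8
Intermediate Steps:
V(O) = -11 (V(O) = -4 + (4 - 11) = -4 - 7 = -11)
V(-20)/(-1745/(-2347) - 1234/1689) - 3534/G(-48, -36) = -11/(-1745/(-2347) - 1234/1689) - 3534/((-63/(-48))) = -11/(-1745*(-1/2347) - 1234*1/1689) - 3534/((-63*(-1/48))) = -11/(1745/2347 - 1234/1689) - 3534/21/16 = -11/51107/3964083 - 3534*16/21 = -11*3964083/51107 - 18848/7 = -43604913/51107 - 18848/7 = -181214161/51107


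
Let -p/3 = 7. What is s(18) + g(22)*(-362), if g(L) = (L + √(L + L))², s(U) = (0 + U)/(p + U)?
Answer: -191142 - 31856*√11 ≈ -2.9680e+5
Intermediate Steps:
p = -21 (p = -3*7 = -21)
s(U) = U/(-21 + U) (s(U) = (0 + U)/(-21 + U) = U/(-21 + U))
g(L) = (L + √2*√L)² (g(L) = (L + √(2*L))² = (L + √2*√L)²)
s(18) + g(22)*(-362) = 18/(-21 + 18) + (22 + √2*√22)²*(-362) = 18/(-3) + (22 + 2*√11)²*(-362) = 18*(-⅓) - 362*(22 + 2*√11)² = -6 - 362*(22 + 2*√11)²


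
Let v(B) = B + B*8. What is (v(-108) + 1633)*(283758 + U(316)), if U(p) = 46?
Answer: 187594444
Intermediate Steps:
v(B) = 9*B (v(B) = B + 8*B = 9*B)
(v(-108) + 1633)*(283758 + U(316)) = (9*(-108) + 1633)*(283758 + 46) = (-972 + 1633)*283804 = 661*283804 = 187594444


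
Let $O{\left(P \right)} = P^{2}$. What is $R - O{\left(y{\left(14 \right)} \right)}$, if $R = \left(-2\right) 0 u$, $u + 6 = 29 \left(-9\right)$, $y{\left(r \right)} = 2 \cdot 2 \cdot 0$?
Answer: $0$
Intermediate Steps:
$y{\left(r \right)} = 0$ ($y{\left(r \right)} = 4 \cdot 0 = 0$)
$u = -267$ ($u = -6 + 29 \left(-9\right) = -6 - 261 = -267$)
$R = 0$ ($R = \left(-2\right) 0 \left(-267\right) = 0 \left(-267\right) = 0$)
$R - O{\left(y{\left(14 \right)} \right)} = 0 - 0^{2} = 0 - 0 = 0 + 0 = 0$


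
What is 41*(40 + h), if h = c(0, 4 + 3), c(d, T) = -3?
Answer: 1517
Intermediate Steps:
h = -3
41*(40 + h) = 41*(40 - 3) = 41*37 = 1517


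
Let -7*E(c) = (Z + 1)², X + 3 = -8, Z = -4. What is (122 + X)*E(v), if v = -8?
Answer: -999/7 ≈ -142.71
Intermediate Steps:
X = -11 (X = -3 - 8 = -11)
E(c) = -9/7 (E(c) = -(-4 + 1)²/7 = -⅐*(-3)² = -⅐*9 = -9/7)
(122 + X)*E(v) = (122 - 11)*(-9/7) = 111*(-9/7) = -999/7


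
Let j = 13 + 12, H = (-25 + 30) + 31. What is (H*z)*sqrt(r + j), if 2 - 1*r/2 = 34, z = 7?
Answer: 252*I*sqrt(39) ≈ 1573.7*I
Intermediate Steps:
r = -64 (r = 4 - 2*34 = 4 - 68 = -64)
H = 36 (H = 5 + 31 = 36)
j = 25
(H*z)*sqrt(r + j) = (36*7)*sqrt(-64 + 25) = 252*sqrt(-39) = 252*(I*sqrt(39)) = 252*I*sqrt(39)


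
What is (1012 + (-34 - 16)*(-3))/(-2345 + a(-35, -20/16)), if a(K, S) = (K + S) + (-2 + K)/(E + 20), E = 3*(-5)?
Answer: -23240/47773 ≈ -0.48647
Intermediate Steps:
E = -15
a(K, S) = -⅖ + S + 6*K/5 (a(K, S) = (K + S) + (-2 + K)/(-15 + 20) = (K + S) + (-2 + K)/5 = (K + S) + (-2 + K)*(⅕) = (K + S) + (-⅖ + K/5) = -⅖ + S + 6*K/5)
(1012 + (-34 - 16)*(-3))/(-2345 + a(-35, -20/16)) = (1012 + (-34 - 16)*(-3))/(-2345 + (-⅖ - 20/16 + (6/5)*(-35))) = (1012 - 50*(-3))/(-2345 + (-⅖ - 20*1/16 - 42)) = (1012 + 150)/(-2345 + (-⅖ - 5/4 - 42)) = 1162/(-2345 - 873/20) = 1162/(-47773/20) = 1162*(-20/47773) = -23240/47773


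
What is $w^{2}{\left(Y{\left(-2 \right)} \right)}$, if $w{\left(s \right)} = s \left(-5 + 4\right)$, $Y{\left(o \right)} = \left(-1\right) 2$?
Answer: $4$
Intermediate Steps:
$Y{\left(o \right)} = -2$
$w{\left(s \right)} = - s$ ($w{\left(s \right)} = s \left(-1\right) = - s$)
$w^{2}{\left(Y{\left(-2 \right)} \right)} = \left(\left(-1\right) \left(-2\right)\right)^{2} = 2^{2} = 4$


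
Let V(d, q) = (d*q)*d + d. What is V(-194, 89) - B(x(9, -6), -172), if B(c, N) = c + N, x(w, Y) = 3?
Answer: 3349579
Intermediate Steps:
B(c, N) = N + c
V(d, q) = d + q*d² (V(d, q) = q*d² + d = d + q*d²)
V(-194, 89) - B(x(9, -6), -172) = -194*(1 - 194*89) - (-172 + 3) = -194*(1 - 17266) - 1*(-169) = -194*(-17265) + 169 = 3349410 + 169 = 3349579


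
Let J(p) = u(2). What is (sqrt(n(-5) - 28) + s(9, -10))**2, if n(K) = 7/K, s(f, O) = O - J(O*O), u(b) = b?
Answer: 573/5 - 168*I*sqrt(15)/5 ≈ 114.6 - 130.13*I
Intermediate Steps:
J(p) = 2
s(f, O) = -2 + O (s(f, O) = O - 1*2 = O - 2 = -2 + O)
(sqrt(n(-5) - 28) + s(9, -10))**2 = (sqrt(7/(-5) - 28) + (-2 - 10))**2 = (sqrt(7*(-1/5) - 28) - 12)**2 = (sqrt(-7/5 - 28) - 12)**2 = (sqrt(-147/5) - 12)**2 = (7*I*sqrt(15)/5 - 12)**2 = (-12 + 7*I*sqrt(15)/5)**2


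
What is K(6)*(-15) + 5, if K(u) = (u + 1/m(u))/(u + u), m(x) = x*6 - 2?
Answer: -345/136 ≈ -2.5368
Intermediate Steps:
m(x) = -2 + 6*x (m(x) = 6*x - 2 = -2 + 6*x)
K(u) = (u + 1/(-2 + 6*u))/(2*u) (K(u) = (u + 1/(-2 + 6*u))/(u + u) = (u + 1/(-2 + 6*u))/((2*u)) = (u + 1/(-2 + 6*u))*(1/(2*u)) = (u + 1/(-2 + 6*u))/(2*u))
K(6)*(-15) + 5 = ((1/4)*(1 + 2*6*(-1 + 3*6))/(6*(-1 + 3*6)))*(-15) + 5 = ((1/4)*(1/6)*(1 + 2*6*(-1 + 18))/(-1 + 18))*(-15) + 5 = ((1/4)*(1/6)*(1 + 2*6*17)/17)*(-15) + 5 = ((1/4)*(1/6)*(1/17)*(1 + 204))*(-15) + 5 = ((1/4)*(1/6)*(1/17)*205)*(-15) + 5 = (205/408)*(-15) + 5 = -1025/136 + 5 = -345/136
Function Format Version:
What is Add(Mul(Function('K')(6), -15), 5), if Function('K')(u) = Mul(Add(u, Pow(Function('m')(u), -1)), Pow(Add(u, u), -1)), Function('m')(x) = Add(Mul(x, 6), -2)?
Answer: Rational(-345, 136) ≈ -2.5368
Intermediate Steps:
Function('m')(x) = Add(-2, Mul(6, x)) (Function('m')(x) = Add(Mul(6, x), -2) = Add(-2, Mul(6, x)))
Function('K')(u) = Mul(Rational(1, 2), Pow(u, -1), Add(u, Pow(Add(-2, Mul(6, u)), -1))) (Function('K')(u) = Mul(Add(u, Pow(Add(-2, Mul(6, u)), -1)), Pow(Add(u, u), -1)) = Mul(Add(u, Pow(Add(-2, Mul(6, u)), -1)), Pow(Mul(2, u), -1)) = Mul(Add(u, Pow(Add(-2, Mul(6, u)), -1)), Mul(Rational(1, 2), Pow(u, -1))) = Mul(Rational(1, 2), Pow(u, -1), Add(u, Pow(Add(-2, Mul(6, u)), -1))))
Add(Mul(Function('K')(6), -15), 5) = Add(Mul(Mul(Rational(1, 4), Pow(6, -1), Pow(Add(-1, Mul(3, 6)), -1), Add(1, Mul(2, 6, Add(-1, Mul(3, 6))))), -15), 5) = Add(Mul(Mul(Rational(1, 4), Rational(1, 6), Pow(Add(-1, 18), -1), Add(1, Mul(2, 6, Add(-1, 18)))), -15), 5) = Add(Mul(Mul(Rational(1, 4), Rational(1, 6), Pow(17, -1), Add(1, Mul(2, 6, 17))), -15), 5) = Add(Mul(Mul(Rational(1, 4), Rational(1, 6), Rational(1, 17), Add(1, 204)), -15), 5) = Add(Mul(Mul(Rational(1, 4), Rational(1, 6), Rational(1, 17), 205), -15), 5) = Add(Mul(Rational(205, 408), -15), 5) = Add(Rational(-1025, 136), 5) = Rational(-345, 136)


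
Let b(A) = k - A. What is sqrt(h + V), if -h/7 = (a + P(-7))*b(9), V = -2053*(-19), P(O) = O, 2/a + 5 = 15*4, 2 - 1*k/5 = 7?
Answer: sqrt(112982705)/55 ≈ 193.26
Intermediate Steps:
k = -25 (k = 10 - 5*7 = 10 - 35 = -25)
a = 2/55 (a = 2/(-5 + 15*4) = 2/(-5 + 60) = 2/55 ≈ 0.036364)
b(A) = -25 - A
V = 39007
h = -91154/55 (h = -7*(2/55 - 7)*(-25 - 1*9) = -(-2681)*(-25 - 9)/55 = -(-2681)*(-34)/55 = -7*13022/55 = -91154/55 ≈ -1657.3)
sqrt(h + V) = sqrt(-91154/55 + 39007) = sqrt(2054231/55) = sqrt(112982705)/55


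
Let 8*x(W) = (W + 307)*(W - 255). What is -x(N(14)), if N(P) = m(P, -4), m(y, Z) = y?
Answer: 77361/8 ≈ 9670.1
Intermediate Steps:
N(P) = P
x(W) = (-255 + W)*(307 + W)/8 (x(W) = ((W + 307)*(W - 255))/8 = ((307 + W)*(-255 + W))/8 = ((-255 + W)*(307 + W))/8 = (-255 + W)*(307 + W)/8)
-x(N(14)) = -(-78285/8 + (⅛)*14² + (13/2)*14) = -(-78285/8 + (⅛)*196 + 91) = -(-78285/8 + 49/2 + 91) = -1*(-77361/8) = 77361/8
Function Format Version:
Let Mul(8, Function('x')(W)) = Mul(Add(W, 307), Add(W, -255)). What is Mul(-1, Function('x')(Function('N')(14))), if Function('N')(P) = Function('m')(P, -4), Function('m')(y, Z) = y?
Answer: Rational(77361, 8) ≈ 9670.1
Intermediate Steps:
Function('N')(P) = P
Function('x')(W) = Mul(Rational(1, 8), Add(-255, W), Add(307, W)) (Function('x')(W) = Mul(Rational(1, 8), Mul(Add(W, 307), Add(W, -255))) = Mul(Rational(1, 8), Mul(Add(307, W), Add(-255, W))) = Mul(Rational(1, 8), Mul(Add(-255, W), Add(307, W))) = Mul(Rational(1, 8), Add(-255, W), Add(307, W)))
Mul(-1, Function('x')(Function('N')(14))) = Mul(-1, Add(Rational(-78285, 8), Mul(Rational(1, 8), Pow(14, 2)), Mul(Rational(13, 2), 14))) = Mul(-1, Add(Rational(-78285, 8), Mul(Rational(1, 8), 196), 91)) = Mul(-1, Add(Rational(-78285, 8), Rational(49, 2), 91)) = Mul(-1, Rational(-77361, 8)) = Rational(77361, 8)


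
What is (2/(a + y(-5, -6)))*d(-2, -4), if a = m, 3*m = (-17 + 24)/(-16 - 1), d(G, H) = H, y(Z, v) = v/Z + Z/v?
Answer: -4080/967 ≈ -4.2192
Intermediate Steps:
y(Z, v) = Z/v + v/Z
m = -7/51 (m = ((-17 + 24)/(-16 - 1))/3 = (7/(-17))/3 = (7*(-1/17))/3 = (1/3)*(-7/17) = -7/51 ≈ -0.13725)
a = -7/51 ≈ -0.13725
(2/(a + y(-5, -6)))*d(-2, -4) = (2/(-7/51 + (-5/(-6) - 6/(-5))))*(-4) = (2/(-7/51 + (-5*(-1/6) - 6*(-1/5))))*(-4) = (2/(-7/51 + (5/6 + 6/5)))*(-4) = (2/(-7/51 + 61/30))*(-4) = (2/(967/510))*(-4) = (2*(510/967))*(-4) = (1020/967)*(-4) = -4080/967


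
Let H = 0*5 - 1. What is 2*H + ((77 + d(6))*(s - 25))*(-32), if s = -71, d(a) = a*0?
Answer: 236542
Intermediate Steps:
H = -1 (H = 0 - 1 = -1)
d(a) = 0
2*H + ((77 + d(6))*(s - 25))*(-32) = 2*(-1) + ((77 + 0)*(-71 - 25))*(-32) = -2 + (77*(-96))*(-32) = -2 - 7392*(-32) = -2 + 236544 = 236542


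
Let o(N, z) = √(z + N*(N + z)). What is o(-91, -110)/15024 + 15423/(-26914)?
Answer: -15423/26914 + √18181/15024 ≈ -0.56407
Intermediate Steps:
o(-91, -110)/15024 + 15423/(-26914) = √(-110 + (-91)² - 91*(-110))/15024 + 15423/(-26914) = √(-110 + 8281 + 10010)*(1/15024) + 15423*(-1/26914) = √18181*(1/15024) - 15423/26914 = √18181/15024 - 15423/26914 = -15423/26914 + √18181/15024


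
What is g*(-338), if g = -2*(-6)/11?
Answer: -4056/11 ≈ -368.73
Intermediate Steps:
g = 12/11 (g = 12*(1/11) = 12/11 ≈ 1.0909)
g*(-338) = (12/11)*(-338) = -4056/11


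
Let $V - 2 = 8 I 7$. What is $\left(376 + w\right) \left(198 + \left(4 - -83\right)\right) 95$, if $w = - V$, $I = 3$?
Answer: $5577450$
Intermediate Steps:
$V = 170$ ($V = 2 + 8 \cdot 3 \cdot 7 = 2 + 24 \cdot 7 = 2 + 168 = 170$)
$w = -170$ ($w = \left(-1\right) 170 = -170$)
$\left(376 + w\right) \left(198 + \left(4 - -83\right)\right) 95 = \left(376 - 170\right) \left(198 + \left(4 - -83\right)\right) 95 = 206 \left(198 + \left(4 + 83\right)\right) 95 = 206 \left(198 + 87\right) 95 = 206 \cdot 285 \cdot 95 = 58710 \cdot 95 = 5577450$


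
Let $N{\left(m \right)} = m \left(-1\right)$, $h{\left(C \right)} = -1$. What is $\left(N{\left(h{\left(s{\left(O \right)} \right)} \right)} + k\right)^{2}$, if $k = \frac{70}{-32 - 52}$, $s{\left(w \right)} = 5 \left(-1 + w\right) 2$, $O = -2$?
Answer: $\frac{1}{36} \approx 0.027778$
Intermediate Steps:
$s{\left(w \right)} = -10 + 10 w$ ($s{\left(w \right)} = \left(-5 + 5 w\right) 2 = -10 + 10 w$)
$N{\left(m \right)} = - m$
$k = - \frac{5}{6}$ ($k = \frac{70}{-84} = 70 \left(- \frac{1}{84}\right) = - \frac{5}{6} \approx -0.83333$)
$\left(N{\left(h{\left(s{\left(O \right)} \right)} \right)} + k\right)^{2} = \left(\left(-1\right) \left(-1\right) - \frac{5}{6}\right)^{2} = \left(1 - \frac{5}{6}\right)^{2} = \left(\frac{1}{6}\right)^{2} = \frac{1}{36}$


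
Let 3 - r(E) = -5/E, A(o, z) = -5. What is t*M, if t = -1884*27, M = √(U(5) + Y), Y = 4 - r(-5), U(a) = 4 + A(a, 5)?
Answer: -50868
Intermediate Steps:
r(E) = 3 + 5/E (r(E) = 3 - (-5)/E = 3 + 5/E)
U(a) = -1 (U(a) = 4 - 5 = -1)
Y = 2 (Y = 4 - (3 + 5/(-5)) = 4 - (3 + 5*(-⅕)) = 4 - (3 - 1) = 4 - 1*2 = 4 - 2 = 2)
M = 1 (M = √(-1 + 2) = √1 = 1)
t = -50868
t*M = -50868*1 = -50868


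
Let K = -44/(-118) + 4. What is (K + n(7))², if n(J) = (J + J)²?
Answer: 139759684/3481 ≈ 40149.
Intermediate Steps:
n(J) = 4*J² (n(J) = (2*J)² = 4*J²)
K = 258/59 (K = -44*(-1/118) + 4 = 22/59 + 4 = 258/59 ≈ 4.3729)
(K + n(7))² = (258/59 + 4*7²)² = (258/59 + 4*49)² = (258/59 + 196)² = (11822/59)² = 139759684/3481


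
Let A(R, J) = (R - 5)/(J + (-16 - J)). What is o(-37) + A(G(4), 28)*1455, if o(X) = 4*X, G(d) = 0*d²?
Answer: 4907/16 ≈ 306.69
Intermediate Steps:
G(d) = 0
A(R, J) = 5/16 - R/16 (A(R, J) = (-5 + R)/(-16) = (-5 + R)*(-1/16) = 5/16 - R/16)
o(-37) + A(G(4), 28)*1455 = 4*(-37) + (5/16 - 1/16*0)*1455 = -148 + (5/16 + 0)*1455 = -148 + (5/16)*1455 = -148 + 7275/16 = 4907/16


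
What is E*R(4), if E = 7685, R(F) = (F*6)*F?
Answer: 737760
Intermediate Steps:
R(F) = 6*F² (R(F) = (6*F)*F = 6*F²)
E*R(4) = 7685*(6*4²) = 7685*(6*16) = 7685*96 = 737760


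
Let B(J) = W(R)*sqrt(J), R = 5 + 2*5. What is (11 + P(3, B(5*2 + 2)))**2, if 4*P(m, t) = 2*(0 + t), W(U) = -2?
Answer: 133 - 44*sqrt(3) ≈ 56.790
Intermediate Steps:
R = 15 (R = 5 + 10 = 15)
B(J) = -2*sqrt(J)
P(m, t) = t/2 (P(m, t) = (2*(0 + t))/4 = (2*t)/4 = t/2)
(11 + P(3, B(5*2 + 2)))**2 = (11 + (-2*sqrt(5*2 + 2))/2)**2 = (11 + (-2*sqrt(10 + 2))/2)**2 = (11 + (-4*sqrt(3))/2)**2 = (11 - 2*sqrt(3))**2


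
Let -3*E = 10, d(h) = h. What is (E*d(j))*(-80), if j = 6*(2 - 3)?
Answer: -1600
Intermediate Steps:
j = -6 (j = 6*(-1) = -6)
E = -10/3 (E = -⅓*10 = -10/3 ≈ -3.3333)
(E*d(j))*(-80) = -10/3*(-6)*(-80) = 20*(-80) = -1600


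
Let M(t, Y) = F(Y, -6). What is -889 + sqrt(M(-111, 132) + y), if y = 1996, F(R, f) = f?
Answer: -889 + sqrt(1990) ≈ -844.39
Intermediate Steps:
M(t, Y) = -6
-889 + sqrt(M(-111, 132) + y) = -889 + sqrt(-6 + 1996) = -889 + sqrt(1990)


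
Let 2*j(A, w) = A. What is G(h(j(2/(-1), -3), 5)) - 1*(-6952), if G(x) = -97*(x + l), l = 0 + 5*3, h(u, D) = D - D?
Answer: 5497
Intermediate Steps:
j(A, w) = A/2
h(u, D) = 0
l = 15 (l = 0 + 15 = 15)
G(x) = -1455 - 97*x (G(x) = -97*(x + 15) = -97*(15 + x) = -1455 - 97*x)
G(h(j(2/(-1), -3), 5)) - 1*(-6952) = (-1455 - 97*0) - 1*(-6952) = (-1455 + 0) + 6952 = -1455 + 6952 = 5497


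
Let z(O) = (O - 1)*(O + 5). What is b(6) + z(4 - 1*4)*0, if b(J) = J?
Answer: 6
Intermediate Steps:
z(O) = (-1 + O)*(5 + O)
b(6) + z(4 - 1*4)*0 = 6 + (-5 + (4 - 1*4)² + 4*(4 - 1*4))*0 = 6 + (-5 + (4 - 4)² + 4*(4 - 4))*0 = 6 + (-5 + 0² + 4*0)*0 = 6 + (-5 + 0 + 0)*0 = 6 - 5*0 = 6 + 0 = 6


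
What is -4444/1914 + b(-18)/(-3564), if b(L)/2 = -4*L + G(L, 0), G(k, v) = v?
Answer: -6782/2871 ≈ -2.3622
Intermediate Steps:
b(L) = -8*L (b(L) = 2*(-4*L + 0) = 2*(-4*L) = -8*L)
-4444/1914 + b(-18)/(-3564) = -4444/1914 - 8*(-18)/(-3564) = -4444*1/1914 + 144*(-1/3564) = -202/87 - 4/99 = -6782/2871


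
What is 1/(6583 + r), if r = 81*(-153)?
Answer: -1/5810 ≈ -0.00017212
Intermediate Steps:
r = -12393
1/(6583 + r) = 1/(6583 - 12393) = 1/(-5810) = -1/5810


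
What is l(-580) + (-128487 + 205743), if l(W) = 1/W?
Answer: 44808479/580 ≈ 77256.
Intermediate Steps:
l(-580) + (-128487 + 205743) = 1/(-580) + (-128487 + 205743) = -1/580 + 77256 = 44808479/580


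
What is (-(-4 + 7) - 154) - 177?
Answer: -334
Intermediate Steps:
(-(-4 + 7) - 154) - 177 = (-1*3 - 154) - 177 = (-3 - 154) - 177 = -157 - 177 = -334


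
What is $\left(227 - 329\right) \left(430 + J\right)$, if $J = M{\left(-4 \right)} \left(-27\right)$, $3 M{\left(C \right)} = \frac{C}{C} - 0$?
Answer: $-42942$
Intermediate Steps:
$M{\left(C \right)} = \frac{1}{3}$ ($M{\left(C \right)} = \frac{\frac{C}{C} - 0}{3} = \frac{1 + 0}{3} = \frac{1}{3} \cdot 1 = \frac{1}{3}$)
$J = -9$ ($J = \frac{1}{3} \left(-27\right) = -9$)
$\left(227 - 329\right) \left(430 + J\right) = \left(227 - 329\right) \left(430 - 9\right) = \left(-102\right) 421 = -42942$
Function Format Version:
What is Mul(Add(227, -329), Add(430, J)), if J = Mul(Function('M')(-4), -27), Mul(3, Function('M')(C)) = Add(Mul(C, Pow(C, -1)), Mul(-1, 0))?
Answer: -42942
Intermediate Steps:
Function('M')(C) = Rational(1, 3) (Function('M')(C) = Mul(Rational(1, 3), Add(Mul(C, Pow(C, -1)), Mul(-1, 0))) = Mul(Rational(1, 3), Add(1, 0)) = Mul(Rational(1, 3), 1) = Rational(1, 3))
J = -9 (J = Mul(Rational(1, 3), -27) = -9)
Mul(Add(227, -329), Add(430, J)) = Mul(Add(227, -329), Add(430, -9)) = Mul(-102, 421) = -42942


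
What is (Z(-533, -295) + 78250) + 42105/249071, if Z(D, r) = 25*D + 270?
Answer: 16238225950/249071 ≈ 65195.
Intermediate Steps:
Z(D, r) = 270 + 25*D
(Z(-533, -295) + 78250) + 42105/249071 = ((270 + 25*(-533)) + 78250) + 42105/249071 = ((270 - 13325) + 78250) + 42105*(1/249071) = (-13055 + 78250) + 42105/249071 = 65195 + 42105/249071 = 16238225950/249071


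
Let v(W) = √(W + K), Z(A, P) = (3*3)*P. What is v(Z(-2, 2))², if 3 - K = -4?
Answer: 25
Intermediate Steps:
Z(A, P) = 9*P
K = 7 (K = 3 - 1*(-4) = 3 + 4 = 7)
v(W) = √(7 + W) (v(W) = √(W + 7) = √(7 + W))
v(Z(-2, 2))² = (√(7 + 9*2))² = (√(7 + 18))² = (√25)² = 5² = 25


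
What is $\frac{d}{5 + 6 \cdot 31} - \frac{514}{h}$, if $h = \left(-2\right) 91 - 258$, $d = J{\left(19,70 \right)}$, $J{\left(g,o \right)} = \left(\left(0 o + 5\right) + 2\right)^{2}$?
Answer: $\frac{59867}{42020} \approx 1.4247$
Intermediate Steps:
$J{\left(g,o \right)} = 49$ ($J{\left(g,o \right)} = \left(\left(0 + 5\right) + 2\right)^{2} = \left(5 + 2\right)^{2} = 7^{2} = 49$)
$d = 49$
$h = -440$ ($h = -182 - 258 = -440$)
$\frac{d}{5 + 6 \cdot 31} - \frac{514}{h} = \frac{49}{5 + 6 \cdot 31} - \frac{514}{-440} = \frac{49}{5 + 186} - - \frac{257}{220} = \frac{49}{191} + \frac{257}{220} = \frac{59867}{42020}$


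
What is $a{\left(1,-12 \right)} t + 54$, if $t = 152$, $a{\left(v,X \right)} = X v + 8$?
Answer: $-554$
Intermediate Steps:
$a{\left(v,X \right)} = 8 + X v$
$a{\left(1,-12 \right)} t + 54 = \left(8 - 12\right) 152 + 54 = \left(-4\right) 152 + 54 = -608 + 54 = -554$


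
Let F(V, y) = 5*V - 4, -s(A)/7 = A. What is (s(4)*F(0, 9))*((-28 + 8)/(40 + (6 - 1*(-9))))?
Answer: -448/11 ≈ -40.727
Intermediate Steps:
s(A) = -7*A
F(V, y) = -4 + 5*V
(s(4)*F(0, 9))*((-28 + 8)/(40 + (6 - 1*(-9)))) = ((-7*4)*(-4 + 5*0))*((-28 + 8)/(40 + (6 - 1*(-9)))) = (-28*(-4 + 0))*(-20/(40 + (6 + 9))) = (-28*(-4))*(-20/(40 + 15)) = 112*(-20/55) = 112*(-20*1/55) = 112*(-4/11) = -448/11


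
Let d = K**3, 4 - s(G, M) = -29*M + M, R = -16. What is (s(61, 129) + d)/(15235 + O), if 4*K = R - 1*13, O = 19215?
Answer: 41407/440960 ≈ 0.093902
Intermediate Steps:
s(G, M) = 4 + 28*M (s(G, M) = 4 - (-29*M + M) = 4 - (-28)*M = 4 + 28*M)
K = -29/4 (K = (-16 - 1*13)/4 = (-16 - 13)/4 = (1/4)*(-29) = -29/4 ≈ -7.2500)
d = -24389/64 (d = (-29/4)**3 = -24389/64 ≈ -381.08)
(s(61, 129) + d)/(15235 + O) = ((4 + 28*129) - 24389/64)/(15235 + 19215) = ((4 + 3612) - 24389/64)/34450 = (3616 - 24389/64)*(1/34450) = (207035/64)*(1/34450) = 41407/440960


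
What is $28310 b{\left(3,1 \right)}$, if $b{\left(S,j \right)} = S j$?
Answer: $84930$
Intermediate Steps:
$28310 b{\left(3,1 \right)} = 28310 \cdot 3 \cdot 1 = 28310 \cdot 3 = 84930$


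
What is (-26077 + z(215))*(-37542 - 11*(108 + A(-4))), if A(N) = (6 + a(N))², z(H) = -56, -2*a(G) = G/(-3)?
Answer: 3060923446/3 ≈ 1.0203e+9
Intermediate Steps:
a(G) = G/6 (a(G) = -G/(2*(-3)) = -G*(-1)/(2*3) = -(-1)*G/6 = G/6)
A(N) = (6 + N/6)²
(-26077 + z(215))*(-37542 - 11*(108 + A(-4))) = (-26077 - 56)*(-37542 - 11*(108 + (36 - 4)²/36)) = -26133*(-37542 - 11*(108 + (1/36)*32²)) = -26133*(-37542 - 11*(108 + (1/36)*1024)) = -26133*(-37542 - 11*(108 + 256/9)) = -26133*(-37542 - 11*1228/9) = -26133*(-37542 - 13508/9) = -26133*(-351386/9) = 3060923446/3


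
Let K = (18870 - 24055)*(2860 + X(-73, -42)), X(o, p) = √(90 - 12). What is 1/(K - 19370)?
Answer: -38073/565320421465 + 1037*√78/44094992874270 ≈ -6.7140e-8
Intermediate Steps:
X(o, p) = √78
K = -14829100 - 5185*√78 (K = (18870 - 24055)*(2860 + √78) = -5185*(2860 + √78) = -14829100 - 5185*√78 ≈ -1.4875e+7)
1/(K - 19370) = 1/((-14829100 - 5185*√78) - 19370) = 1/(-14848470 - 5185*√78)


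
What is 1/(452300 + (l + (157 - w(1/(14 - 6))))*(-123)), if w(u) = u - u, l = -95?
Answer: 1/444674 ≈ 2.2488e-6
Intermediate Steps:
w(u) = 0
1/(452300 + (l + (157 - w(1/(14 - 6))))*(-123)) = 1/(452300 + (-95 + (157 - 1*0))*(-123)) = 1/(452300 + (-95 + (157 + 0))*(-123)) = 1/(452300 + (-95 + 157)*(-123)) = 1/(452300 + 62*(-123)) = 1/(452300 - 7626) = 1/444674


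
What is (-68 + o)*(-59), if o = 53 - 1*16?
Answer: 1829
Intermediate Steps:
o = 37 (o = 53 - 16 = 37)
(-68 + o)*(-59) = (-68 + 37)*(-59) = -31*(-59) = 1829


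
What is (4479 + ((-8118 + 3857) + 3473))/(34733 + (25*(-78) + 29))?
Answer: 3691/32812 ≈ 0.11249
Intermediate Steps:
(4479 + ((-8118 + 3857) + 3473))/(34733 + (25*(-78) + 29)) = (4479 + (-4261 + 3473))/(34733 + (-1950 + 29)) = (4479 - 788)/(34733 - 1921) = 3691/32812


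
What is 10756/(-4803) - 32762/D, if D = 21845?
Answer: -392320706/104921535 ≈ -3.7392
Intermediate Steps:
10756/(-4803) - 32762/D = 10756/(-4803) - 32762/21845 = 10756*(-1/4803) - 32762*1/21845 = -10756/4803 - 32762/21845 = -392320706/104921535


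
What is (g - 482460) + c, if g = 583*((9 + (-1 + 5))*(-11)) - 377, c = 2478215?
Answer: 1912009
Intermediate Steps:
g = -83746 (g = 583*((9 + 4)*(-11)) - 377 = 583*(13*(-11)) - 377 = 583*(-143) - 377 = -83369 - 377 = -83746)
(g - 482460) + c = (-83746 - 482460) + 2478215 = -566206 + 2478215 = 1912009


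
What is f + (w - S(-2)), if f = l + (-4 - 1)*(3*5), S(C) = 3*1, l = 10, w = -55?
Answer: -123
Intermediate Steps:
S(C) = 3
f = -65 (f = 10 + (-4 - 1)*(3*5) = 10 - 5*15 = 10 - 75 = -65)
f + (w - S(-2)) = -65 + (-55 - 1*3) = -65 + (-55 - 3) = -65 - 58 = -123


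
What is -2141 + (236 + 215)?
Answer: -1690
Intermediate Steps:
-2141 + (236 + 215) = -2141 + 451 = -1690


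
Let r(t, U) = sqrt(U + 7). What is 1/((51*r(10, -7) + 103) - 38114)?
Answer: -1/38011 ≈ -2.6308e-5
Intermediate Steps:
r(t, U) = sqrt(7 + U)
1/((51*r(10, -7) + 103) - 38114) = 1/((51*sqrt(7 - 7) + 103) - 38114) = 1/((51*sqrt(0) + 103) - 38114) = 1/((51*0 + 103) - 38114) = 1/((0 + 103) - 38114) = 1/(103 - 38114) = 1/(-38011) = -1/38011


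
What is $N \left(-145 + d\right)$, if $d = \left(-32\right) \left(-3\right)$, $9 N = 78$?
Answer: $- \frac{1274}{3} \approx -424.67$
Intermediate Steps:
$N = \frac{26}{3}$ ($N = \frac{1}{9} \cdot 78 = \frac{26}{3} \approx 8.6667$)
$d = 96$
$N \left(-145 + d\right) = \frac{26 \left(-145 + 96\right)}{3} = \frac{26}{3} \left(-49\right) = - \frac{1274}{3}$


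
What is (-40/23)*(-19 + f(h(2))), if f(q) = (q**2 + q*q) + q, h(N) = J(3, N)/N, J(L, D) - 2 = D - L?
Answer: 720/23 ≈ 31.304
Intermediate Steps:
J(L, D) = 2 + D - L (J(L, D) = 2 + (D - L) = 2 + D - L)
h(N) = (-1 + N)/N (h(N) = (2 + N - 1*3)/N = (2 + N - 3)/N = (-1 + N)/N)
f(q) = q + 2*q**2 (f(q) = (q**2 + q**2) + q = 2*q**2 + q = q + 2*q**2)
(-40/23)*(-19 + f(h(2))) = (-40/23)*(-19 + ((-1 + 2)/2)*(1 + 2*((-1 + 2)/2))) = (-40*1/23)*(-19 + ((1/2)*1)*(1 + 2*((1/2)*1))) = -40*(-19 + (1 + 2*(1/2))/2)/23 = -40*(-19 + (1 + 1)/2)/23 = -40*(-19 + (1/2)*2)/23 = -40*(-19 + 1)/23 = -40/23*(-18) = 720/23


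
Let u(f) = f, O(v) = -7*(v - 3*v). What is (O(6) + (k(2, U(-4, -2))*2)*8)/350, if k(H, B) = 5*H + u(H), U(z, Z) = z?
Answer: 138/175 ≈ 0.78857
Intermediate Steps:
O(v) = 14*v (O(v) = -(-14)*v = 14*v)
k(H, B) = 6*H (k(H, B) = 5*H + H = 6*H)
(O(6) + (k(2, U(-4, -2))*2)*8)/350 = (14*6 + ((6*2)*2)*8)/350 = (84 + (12*2)*8)*(1/350) = (84 + 24*8)*(1/350) = (84 + 192)*(1/350) = 276*(1/350) = 138/175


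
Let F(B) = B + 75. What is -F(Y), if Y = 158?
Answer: -233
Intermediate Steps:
F(B) = 75 + B
-F(Y) = -(75 + 158) = -1*233 = -233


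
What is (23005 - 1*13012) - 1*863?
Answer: 9130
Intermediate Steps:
(23005 - 1*13012) - 1*863 = (23005 - 13012) - 863 = 9993 - 863 = 9130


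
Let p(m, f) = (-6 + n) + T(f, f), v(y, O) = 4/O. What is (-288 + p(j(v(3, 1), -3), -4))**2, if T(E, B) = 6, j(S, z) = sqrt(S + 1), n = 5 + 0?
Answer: 80089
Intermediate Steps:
n = 5
j(S, z) = sqrt(1 + S)
p(m, f) = 5 (p(m, f) = (-6 + 5) + 6 = -1 + 6 = 5)
(-288 + p(j(v(3, 1), -3), -4))**2 = (-288 + 5)**2 = (-283)**2 = 80089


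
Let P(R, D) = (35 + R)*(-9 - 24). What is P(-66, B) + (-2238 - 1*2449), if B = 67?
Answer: -3664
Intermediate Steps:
P(R, D) = -1155 - 33*R (P(R, D) = (35 + R)*(-33) = -1155 - 33*R)
P(-66, B) + (-2238 - 1*2449) = (-1155 - 33*(-66)) + (-2238 - 1*2449) = (-1155 + 2178) + (-2238 - 2449) = 1023 - 4687 = -3664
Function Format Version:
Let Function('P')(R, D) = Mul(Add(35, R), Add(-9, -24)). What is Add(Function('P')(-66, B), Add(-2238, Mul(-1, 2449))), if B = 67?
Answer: -3664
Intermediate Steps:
Function('P')(R, D) = Add(-1155, Mul(-33, R)) (Function('P')(R, D) = Mul(Add(35, R), -33) = Add(-1155, Mul(-33, R)))
Add(Function('P')(-66, B), Add(-2238, Mul(-1, 2449))) = Add(Add(-1155, Mul(-33, -66)), Add(-2238, Mul(-1, 2449))) = Add(Add(-1155, 2178), Add(-2238, -2449)) = Add(1023, -4687) = -3664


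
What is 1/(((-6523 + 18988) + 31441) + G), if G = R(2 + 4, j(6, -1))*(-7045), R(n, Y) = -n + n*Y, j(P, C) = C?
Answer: 1/128446 ≈ 7.7854e-6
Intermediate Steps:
R(n, Y) = -n + Y*n
G = 84540 (G = ((2 + 4)*(-1 - 1))*(-7045) = (6*(-2))*(-7045) = -12*(-7045) = 84540)
1/(((-6523 + 18988) + 31441) + G) = 1/(((-6523 + 18988) + 31441) + 84540) = 1/((12465 + 31441) + 84540) = 1/(43906 + 84540) = 1/128446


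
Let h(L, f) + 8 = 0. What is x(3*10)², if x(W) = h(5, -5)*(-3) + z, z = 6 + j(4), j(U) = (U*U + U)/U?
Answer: 1225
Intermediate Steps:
h(L, f) = -8 (h(L, f) = -8 + 0 = -8)
j(U) = (U + U²)/U (j(U) = (U² + U)/U = (U + U²)/U)
z = 11 (z = 6 + (1 + 4) = 6 + 5 = 11)
x(W) = 35 (x(W) = -8*(-3) + 11 = 24 + 11 = 35)
x(3*10)² = 35² = 1225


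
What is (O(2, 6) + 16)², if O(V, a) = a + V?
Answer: 576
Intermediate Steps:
O(V, a) = V + a
(O(2, 6) + 16)² = ((2 + 6) + 16)² = (8 + 16)² = 24² = 576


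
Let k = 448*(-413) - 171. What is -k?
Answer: 185195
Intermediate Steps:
k = -185195 (k = -185024 - 171 = -185195)
-k = -1*(-185195) = 185195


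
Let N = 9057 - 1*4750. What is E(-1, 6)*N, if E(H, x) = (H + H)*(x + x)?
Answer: -103368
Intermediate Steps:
N = 4307 (N = 9057 - 4750 = 4307)
E(H, x) = 4*H*x (E(H, x) = (2*H)*(2*x) = 4*H*x)
E(-1, 6)*N = (4*(-1)*6)*4307 = -24*4307 = -103368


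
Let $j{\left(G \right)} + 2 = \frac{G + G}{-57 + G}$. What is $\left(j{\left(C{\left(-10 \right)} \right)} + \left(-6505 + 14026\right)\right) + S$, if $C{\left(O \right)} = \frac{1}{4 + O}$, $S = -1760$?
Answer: $\frac{1975339}{343} \approx 5759.0$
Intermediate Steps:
$j{\left(G \right)} = -2 + \frac{2 G}{-57 + G}$ ($j{\left(G \right)} = -2 + \frac{G + G}{-57 + G} = -2 + \frac{2 G}{-57 + G}$)
$\left(j{\left(C{\left(-10 \right)} \right)} + \left(-6505 + 14026\right)\right) + S = \left(\frac{114}{-57 + \frac{1}{4 - 10}} + \left(-6505 + 14026\right)\right) - 1760 = \left(\frac{114}{-57 + \frac{1}{-6}} + 7521\right) - 1760 = \left(\frac{114}{-57 - \frac{1}{6}} + 7521\right) - 1760 = \left(\frac{114}{- \frac{343}{6}} + 7521\right) - 1760 = \left(114 \left(- \frac{6}{343}\right) + 7521\right) - 1760 = \left(- \frac{684}{343} + 7521\right) - 1760 = \frac{2579019}{343} - 1760 = \frac{1975339}{343}$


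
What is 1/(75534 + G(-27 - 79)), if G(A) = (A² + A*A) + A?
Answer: 1/97900 ≈ 1.0214e-5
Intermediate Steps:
G(A) = A + 2*A² (G(A) = (A² + A²) + A = 2*A² + A = A + 2*A²)
1/(75534 + G(-27 - 79)) = 1/(75534 + (-27 - 79)*(1 + 2*(-27 - 79))) = 1/(75534 - 106*(1 + 2*(-106))) = 1/(75534 - 106*(1 - 212)) = 1/(75534 - 106*(-211)) = 1/(75534 + 22366) = 1/97900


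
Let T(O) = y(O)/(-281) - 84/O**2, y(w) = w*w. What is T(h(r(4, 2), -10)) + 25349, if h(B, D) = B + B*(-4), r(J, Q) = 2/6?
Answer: 7099464/281 ≈ 25265.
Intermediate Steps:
r(J, Q) = 1/3 (r(J, Q) = 2*(1/6) = 1/3)
h(B, D) = -3*B (h(B, D) = B - 4*B = -3*B)
y(w) = w**2
T(O) = -84/O**2 - O**2/281 (T(O) = O**2/(-281) - 84/O**2 = O**2*(-1/281) - 84/O**2 = -O**2/281 - 84/O**2 = -84/O**2 - O**2/281)
T(h(r(4, 2), -10)) + 25349 = (-23604 - (-3*1/3)**4)/(281*(-3*1/3)**2) + 25349 = (1/281)*(-23604 - 1*(-1)**4)/(-1)**2 + 25349 = (1/281)*1*(-23604 - 1*1) + 25349 = (1/281)*1*(-23604 - 1) + 25349 = (1/281)*1*(-23605) + 25349 = -23605/281 + 25349 = 7099464/281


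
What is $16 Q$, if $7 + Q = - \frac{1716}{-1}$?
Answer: $27344$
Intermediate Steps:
$Q = 1709$ ($Q = -7 - \frac{1716}{-1} = -7 - -1716 = -7 + 1716 = 1709$)
$16 Q = 16 \cdot 1709 = 27344$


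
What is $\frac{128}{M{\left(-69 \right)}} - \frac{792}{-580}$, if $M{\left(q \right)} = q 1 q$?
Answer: $\frac{961238}{690345} \approx 1.3924$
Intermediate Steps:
$M{\left(q \right)} = q^{2}$ ($M{\left(q \right)} = q q = q^{2}$)
$\frac{128}{M{\left(-69 \right)}} - \frac{792}{-580} = \frac{128}{\left(-69\right)^{2}} - \frac{792}{-580} = \frac{128}{4761} - - \frac{198}{145} = 128 \cdot \frac{1}{4761} + \frac{198}{145} = \frac{128}{4761} + \frac{198}{145} = \frac{961238}{690345}$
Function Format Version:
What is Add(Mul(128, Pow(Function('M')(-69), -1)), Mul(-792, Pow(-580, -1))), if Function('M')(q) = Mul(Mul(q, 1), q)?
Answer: Rational(961238, 690345) ≈ 1.3924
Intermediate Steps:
Function('M')(q) = Pow(q, 2) (Function('M')(q) = Mul(q, q) = Pow(q, 2))
Add(Mul(128, Pow(Function('M')(-69), -1)), Mul(-792, Pow(-580, -1))) = Add(Mul(128, Pow(Pow(-69, 2), -1)), Mul(-792, Pow(-580, -1))) = Add(Mul(128, Pow(4761, -1)), Mul(-792, Rational(-1, 580))) = Add(Mul(128, Rational(1, 4761)), Rational(198, 145)) = Add(Rational(128, 4761), Rational(198, 145)) = Rational(961238, 690345)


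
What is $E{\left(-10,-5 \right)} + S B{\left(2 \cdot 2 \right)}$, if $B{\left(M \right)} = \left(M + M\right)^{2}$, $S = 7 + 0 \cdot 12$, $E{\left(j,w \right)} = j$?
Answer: $438$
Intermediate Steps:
$S = 7$ ($S = 7 + 0 = 7$)
$B{\left(M \right)} = 4 M^{2}$ ($B{\left(M \right)} = \left(2 M\right)^{2} = 4 M^{2}$)
$E{\left(-10,-5 \right)} + S B{\left(2 \cdot 2 \right)} = -10 + 7 \cdot 4 \left(2 \cdot 2\right)^{2} = -10 + 7 \cdot 4 \cdot 4^{2} = -10 + 7 \cdot 4 \cdot 16 = -10 + 7 \cdot 64 = -10 + 448 = 438$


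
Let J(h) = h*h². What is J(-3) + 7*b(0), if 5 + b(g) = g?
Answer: -62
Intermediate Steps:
J(h) = h³
b(g) = -5 + g
J(-3) + 7*b(0) = (-3)³ + 7*(-5 + 0) = -27 + 7*(-5) = -27 - 35 = -62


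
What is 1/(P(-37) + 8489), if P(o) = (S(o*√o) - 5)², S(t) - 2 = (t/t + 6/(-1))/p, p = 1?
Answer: 1/8553 ≈ 0.00011692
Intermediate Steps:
S(t) = -3 (S(t) = 2 + (t/t + 6/(-1))/1 = 2 + (1 + 6*(-1))*1 = 2 + (1 - 6)*1 = 2 - 5*1 = 2 - 5 = -3)
P(o) = 64 (P(o) = (-3 - 5)² = (-8)² = 64)
1/(P(-37) + 8489) = 1/(64 + 8489) = 1/8553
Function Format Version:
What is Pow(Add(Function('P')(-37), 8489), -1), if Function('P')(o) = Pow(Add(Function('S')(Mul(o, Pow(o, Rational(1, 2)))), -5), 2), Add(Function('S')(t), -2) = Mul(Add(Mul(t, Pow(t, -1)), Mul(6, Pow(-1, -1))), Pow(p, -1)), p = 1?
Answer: Rational(1, 8553) ≈ 0.00011692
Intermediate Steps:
Function('S')(t) = -3 (Function('S')(t) = Add(2, Mul(Add(Mul(t, Pow(t, -1)), Mul(6, Pow(-1, -1))), Pow(1, -1))) = Add(2, Mul(Add(1, Mul(6, -1)), 1)) = Add(2, Mul(Add(1, -6), 1)) = Add(2, Mul(-5, 1)) = Add(2, -5) = -3)
Function('P')(o) = 64 (Function('P')(o) = Pow(Add(-3, -5), 2) = Pow(-8, 2) = 64)
Pow(Add(Function('P')(-37), 8489), -1) = Pow(Add(64, 8489), -1) = Pow(8553, -1) = Rational(1, 8553)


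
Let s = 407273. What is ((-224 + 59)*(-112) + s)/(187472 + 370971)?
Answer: 425753/558443 ≈ 0.76239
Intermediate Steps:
((-224 + 59)*(-112) + s)/(187472 + 370971) = ((-224 + 59)*(-112) + 407273)/(187472 + 370971) = (-165*(-112) + 407273)/558443 = (18480 + 407273)*(1/558443) = 425753*(1/558443) = 425753/558443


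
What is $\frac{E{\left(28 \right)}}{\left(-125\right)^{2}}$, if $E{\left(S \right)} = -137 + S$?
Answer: $- \frac{109}{15625} \approx -0.006976$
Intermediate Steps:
$\frac{E{\left(28 \right)}}{\left(-125\right)^{2}} = \frac{-137 + 28}{\left(-125\right)^{2}} = - \frac{109}{15625}$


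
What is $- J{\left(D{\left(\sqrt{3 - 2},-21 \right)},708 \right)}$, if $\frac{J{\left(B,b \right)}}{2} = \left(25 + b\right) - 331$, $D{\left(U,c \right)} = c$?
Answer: $-804$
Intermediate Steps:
$J{\left(B,b \right)} = -612 + 2 b$ ($J{\left(B,b \right)} = 2 \left(\left(25 + b\right) - 331\right) = 2 \left(-306 + b\right) = -612 + 2 b$)
$- J{\left(D{\left(\sqrt{3 - 2},-21 \right)},708 \right)} = - (-612 + 2 \cdot 708) = - (-612 + 1416) = \left(-1\right) 804 = -804$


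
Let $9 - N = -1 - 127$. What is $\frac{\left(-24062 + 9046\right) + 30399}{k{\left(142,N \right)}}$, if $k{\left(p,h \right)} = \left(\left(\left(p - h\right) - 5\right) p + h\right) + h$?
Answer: $\frac{15383}{274} \approx 56.142$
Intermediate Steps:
$N = 137$ ($N = 9 - \left(-1 - 127\right) = 9 - -128 = 9 + 128 = 137$)
$k{\left(p,h \right)} = 2 h + p \left(-5 + p - h\right)$ ($k{\left(p,h \right)} = \left(\left(-5 + p - h\right) p + h\right) + h = \left(p \left(-5 + p - h\right) + h\right) + h = \left(h + p \left(-5 + p - h\right)\right) + h = 2 h + p \left(-5 + p - h\right)$)
$\frac{\left(-24062 + 9046\right) + 30399}{k{\left(142,N \right)}} = \frac{\left(-24062 + 9046\right) + 30399}{142^{2} - 710 + 2 \cdot 137 - 137 \cdot 142} = \frac{-15016 + 30399}{20164 - 710 + 274 - 19454} = \frac{15383}{274}$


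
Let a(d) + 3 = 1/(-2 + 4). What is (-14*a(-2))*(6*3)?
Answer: 630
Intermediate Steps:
a(d) = -5/2 (a(d) = -3 + 1/(-2 + 4) = -3 + 1/2 = -5/2)
(-14*a(-2))*(6*3) = (-14*(-5/2))*(6*3) = 35*18 = 630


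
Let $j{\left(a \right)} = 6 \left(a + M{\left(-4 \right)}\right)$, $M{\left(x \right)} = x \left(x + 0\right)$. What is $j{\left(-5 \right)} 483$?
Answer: $31878$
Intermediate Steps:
$M{\left(x \right)} = x^{2}$ ($M{\left(x \right)} = x x = x^{2}$)
$j{\left(a \right)} = 96 + 6 a$ ($j{\left(a \right)} = 6 \left(a + \left(-4\right)^{2}\right) = 6 \left(a + 16\right) = 6 \left(16 + a\right) = 96 + 6 a$)
$j{\left(-5 \right)} 483 = \left(96 + 6 \left(-5\right)\right) 483 = \left(96 - 30\right) 483 = 66 \cdot 483 = 31878$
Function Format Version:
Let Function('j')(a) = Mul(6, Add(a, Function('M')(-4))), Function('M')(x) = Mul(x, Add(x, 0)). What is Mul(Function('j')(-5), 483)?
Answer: 31878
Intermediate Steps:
Function('M')(x) = Pow(x, 2) (Function('M')(x) = Mul(x, x) = Pow(x, 2))
Function('j')(a) = Add(96, Mul(6, a)) (Function('j')(a) = Mul(6, Add(a, Pow(-4, 2))) = Mul(6, Add(a, 16)) = Mul(6, Add(16, a)) = Add(96, Mul(6, a)))
Mul(Function('j')(-5), 483) = Mul(Add(96, Mul(6, -5)), 483) = Mul(Add(96, -30), 483) = Mul(66, 483) = 31878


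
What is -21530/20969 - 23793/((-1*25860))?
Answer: -19283461/180752780 ≈ -0.10668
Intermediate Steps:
-21530/20969 - 23793/((-1*25860)) = -21530*1/20969 - 23793/(-25860) = -21530/20969 - 23793*(-1/25860) = -21530/20969 + 7931/8620 = -19283461/180752780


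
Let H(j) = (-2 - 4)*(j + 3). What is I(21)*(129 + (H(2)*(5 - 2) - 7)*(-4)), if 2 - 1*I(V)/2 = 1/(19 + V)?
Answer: 40843/20 ≈ 2042.2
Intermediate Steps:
H(j) = -18 - 6*j (H(j) = -6*(3 + j) = -18 - 6*j)
I(V) = 4 - 2/(19 + V)
I(21)*(129 + (H(2)*(5 - 2) - 7)*(-4)) = (2*(37 + 2*21)/(19 + 21))*(129 + ((-18 - 6*2)*(5 - 2) - 7)*(-4)) = (2*(37 + 42)/40)*(129 + ((-18 - 12)*3 - 7)*(-4)) = (2*(1/40)*79)*(129 + (-30*3 - 7)*(-4)) = 79*(129 + (-90 - 7)*(-4))/20 = 79*(129 - 97*(-4))/20 = 79*(129 + 388)/20 = (79/20)*517 = 40843/20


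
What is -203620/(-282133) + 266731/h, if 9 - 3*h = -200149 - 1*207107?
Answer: 102896050323/38300965415 ≈ 2.6865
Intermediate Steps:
h = 135755 (h = 3 - (-200149 - 1*207107)/3 = 3 - (-200149 - 207107)/3 = 3 - ⅓*(-407256) = 3 + 135752 = 135755)
-203620/(-282133) + 266731/h = -203620/(-282133) + 266731/135755 = -203620*(-1/282133) + 266731*(1/135755) = 203620/282133 + 266731/135755 = 102896050323/38300965415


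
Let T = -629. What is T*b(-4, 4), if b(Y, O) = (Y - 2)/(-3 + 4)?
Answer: 3774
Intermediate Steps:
b(Y, O) = -2 + Y (b(Y, O) = (-2 + Y)/1 = (-2 + Y)*1 = -2 + Y)
T*b(-4, 4) = -629*(-2 - 4) = -629*(-6) = 3774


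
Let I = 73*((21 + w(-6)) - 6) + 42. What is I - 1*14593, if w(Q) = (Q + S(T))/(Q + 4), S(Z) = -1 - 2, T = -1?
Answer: -26255/2 ≈ -13128.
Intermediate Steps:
S(Z) = -3
w(Q) = (-3 + Q)/(4 + Q) (w(Q) = (Q - 3)/(Q + 4) = (-3 + Q)/(4 + Q))
I = 2931/2 (I = 73*((21 + (-3 - 6)/(4 - 6)) - 6) + 42 = 73*((21 - 9/(-2)) - 6) + 42 = 73*((21 - ½*(-9)) - 6) + 42 = 73*((21 + 9/2) - 6) + 42 = 73*(51/2 - 6) + 42 = 73*(39/2) + 42 = 2847/2 + 42 = 2931/2 ≈ 1465.5)
I - 1*14593 = 2931/2 - 1*14593 = 2931/2 - 14593 = -26255/2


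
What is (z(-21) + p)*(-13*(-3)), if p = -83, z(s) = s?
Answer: -4056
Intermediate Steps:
(z(-21) + p)*(-13*(-3)) = (-21 - 83)*(-13*(-3)) = -104*39 = -4056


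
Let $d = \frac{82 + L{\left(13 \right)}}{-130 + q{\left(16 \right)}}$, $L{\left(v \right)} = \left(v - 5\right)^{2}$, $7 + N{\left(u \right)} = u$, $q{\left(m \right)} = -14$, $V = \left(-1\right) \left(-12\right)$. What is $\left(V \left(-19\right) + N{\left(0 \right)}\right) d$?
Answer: $\frac{17155}{72} \approx 238.26$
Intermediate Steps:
$V = 12$
$N{\left(u \right)} = -7 + u$
$L{\left(v \right)} = \left(-5 + v\right)^{2}$
$d = - \frac{73}{72}$ ($d = \frac{82 + \left(-5 + 13\right)^{2}}{-130 - 14} = \frac{82 + 8^{2}}{-144} = \left(82 + 64\right) \left(- \frac{1}{144}\right) = 146 \left(- \frac{1}{144}\right) = - \frac{73}{72} \approx -1.0139$)
$\left(V \left(-19\right) + N{\left(0 \right)}\right) d = \left(12 \left(-19\right) + \left(-7 + 0\right)\right) \left(- \frac{73}{72}\right) = \left(-228 - 7\right) \left(- \frac{73}{72}\right) = \left(-235\right) \left(- \frac{73}{72}\right) = \frac{17155}{72}$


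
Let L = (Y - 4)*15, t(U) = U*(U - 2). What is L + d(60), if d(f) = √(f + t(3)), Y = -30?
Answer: -510 + 3*√7 ≈ -502.06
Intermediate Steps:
t(U) = U*(-2 + U)
L = -510 (L = (-30 - 4)*15 = -34*15 = -510)
d(f) = √(3 + f) (d(f) = √(f + 3*(-2 + 3)) = √(f + 3*1) = √(f + 3) = √(3 + f))
L + d(60) = -510 + √(3 + 60) = -510 + √63 = -510 + 3*√7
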